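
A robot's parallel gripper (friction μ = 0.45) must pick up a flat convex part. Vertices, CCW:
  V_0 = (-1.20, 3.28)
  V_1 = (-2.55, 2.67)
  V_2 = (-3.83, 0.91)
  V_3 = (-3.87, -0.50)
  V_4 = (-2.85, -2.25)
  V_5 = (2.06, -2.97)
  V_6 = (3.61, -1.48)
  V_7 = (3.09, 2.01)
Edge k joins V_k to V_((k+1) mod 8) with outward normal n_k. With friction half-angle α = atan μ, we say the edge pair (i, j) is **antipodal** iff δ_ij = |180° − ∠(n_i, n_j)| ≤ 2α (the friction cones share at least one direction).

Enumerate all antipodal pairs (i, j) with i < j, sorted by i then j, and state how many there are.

α = atan 0.45 = 24.23°;  2α = 48.46°
n_0 = (-0.4118, +0.9113)
n_1 = (-0.8087, +0.5882)
n_2 = (-0.9996, +0.0284)
n_3 = (-0.8640, -0.5036)
n_4 = (-0.1451, -0.9894)
n_5 = (+0.6930, -0.7209)
n_6 = (+0.9891, +0.1474)
n_7 = (+0.2839, +0.9589)
  (0,1): δ = 150.34°  ·
  (0,2): δ = 115.94°  ·
  (0,3): δ = 84.08°  ·
  (0,4): δ = 32.66°  ✓
  (0,5): δ = 19.55°  ✓
  (0,6): δ = 74.16°  ·
  (0,7): δ = 139.19°  ·
  (1,2): δ = 145.60°  ·
  (1,3): δ = 113.74°  ·
  (1,4): δ = 62.31°  ·
  (1,5): δ = 10.10°  ✓
  (1,6): δ = 44.50°  ✓
  (1,7): δ = 109.54°  ·
  (2,3): δ = 148.14°  ·
  (2,4): δ = 96.72°  ·
  (2,5): δ = 44.51°  ✓
  (2,6): δ = 10.10°  ✓
  (2,7): δ = 75.13°  ·
  (3,4): δ = 128.58°  ·
  (3,5): δ = 76.37°  ·
  (3,6): δ = 21.76°  ✓
  (3,7): δ = 43.27°  ✓
  (4,5): δ = 127.79°  ·
  (4,6): δ = 73.18°  ·
  (4,7): δ = 8.15°  ✓
  (5,6): δ = 125.39°  ·
  (5,7): δ = 60.36°  ·
  (6,7): δ = 114.97°  ·
antipodal pairs: 9

count = 9; pairs: (0,4), (0,5), (1,5), (1,6), (2,5), (2,6), (3,6), (3,7), (4,7)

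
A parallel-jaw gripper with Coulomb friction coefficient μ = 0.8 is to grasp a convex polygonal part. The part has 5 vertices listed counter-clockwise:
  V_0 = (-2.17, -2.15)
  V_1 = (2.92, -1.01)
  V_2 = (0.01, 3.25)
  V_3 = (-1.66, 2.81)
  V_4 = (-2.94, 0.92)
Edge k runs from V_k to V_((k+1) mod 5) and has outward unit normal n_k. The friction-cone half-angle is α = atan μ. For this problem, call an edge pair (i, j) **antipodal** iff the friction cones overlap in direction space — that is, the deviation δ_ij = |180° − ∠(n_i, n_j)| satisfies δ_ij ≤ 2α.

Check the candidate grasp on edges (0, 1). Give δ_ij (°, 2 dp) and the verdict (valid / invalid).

δ = 68.29°, valid

α = atan 0.8 = 38.66°;  2α = 77.32°
edge 0: e_0 = (+5.09, +1.14);  n_0 = (+0.2186, -0.9758)
edge 1: e_1 = (-2.91, +4.26);  n_1 = (+0.8257, +0.5641)
∠(n_0, n_1) = 111.71°
δ = |180° − 111.71°| = 68.29°
68.29° ≤ 2α = 77.32°  →  valid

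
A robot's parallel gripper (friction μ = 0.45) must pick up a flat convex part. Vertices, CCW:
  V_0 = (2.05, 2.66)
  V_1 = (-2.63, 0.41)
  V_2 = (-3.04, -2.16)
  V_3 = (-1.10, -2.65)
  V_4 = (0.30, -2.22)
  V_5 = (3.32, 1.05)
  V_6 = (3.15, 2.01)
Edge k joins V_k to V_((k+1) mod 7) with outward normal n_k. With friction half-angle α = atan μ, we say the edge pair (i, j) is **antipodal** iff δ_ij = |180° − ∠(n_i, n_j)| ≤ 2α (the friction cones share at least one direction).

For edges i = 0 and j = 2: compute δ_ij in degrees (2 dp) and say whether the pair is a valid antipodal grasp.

α = atan 0.45 = 24.23°;  2α = 48.46°
edge 0: e_0 = (-4.68, -2.25);  n_0 = (-0.4333, +0.9013)
edge 2: e_2 = (+1.94, -0.49);  n_2 = (-0.2449, -0.9696)
∠(n_0, n_2) = 140.15°
δ = |180° − 140.15°| = 39.85°
39.85° ≤ 2α = 48.46°  →  valid

δ = 39.85°, valid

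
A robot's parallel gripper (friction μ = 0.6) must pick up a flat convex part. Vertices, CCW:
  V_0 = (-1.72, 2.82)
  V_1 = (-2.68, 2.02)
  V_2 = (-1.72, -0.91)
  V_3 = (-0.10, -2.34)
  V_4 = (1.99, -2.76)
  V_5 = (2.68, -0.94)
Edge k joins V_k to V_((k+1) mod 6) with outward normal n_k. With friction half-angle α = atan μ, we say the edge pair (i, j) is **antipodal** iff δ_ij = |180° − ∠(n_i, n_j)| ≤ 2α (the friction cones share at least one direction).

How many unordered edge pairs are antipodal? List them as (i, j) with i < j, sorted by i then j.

count = 6; pairs: (0,3), (0,4), (1,4), (1,5), (2,5), (3,5)

α = atan 0.6 = 30.96°;  2α = 61.93°
n_0 = (-0.6402, +0.7682)
n_1 = (-0.9503, -0.3114)
n_2 = (-0.6618, -0.7497)
n_3 = (-0.1970, -0.9804)
n_4 = (+0.9351, -0.3545)
n_5 = (+0.6497, +0.7602)
  (0,1): δ = 111.66°  ·
  (0,2): δ = 81.24°  ·
  (0,3): δ = 51.17°  ✓
  (0,4): δ = 29.43°  ✓
  (0,5): δ = 99.68°  ·
  (1,2): δ = 149.58°  ·
  (1,3): δ = 119.50°  ·
  (1,4): δ = 38.90°  ✓
  (1,5): δ = 31.34°  ✓
  (2,3): δ = 149.93°  ·
  (2,4): δ = 69.33°  ·
  (2,5): δ = 0.92°  ✓
  (3,4): δ = 99.40°  ·
  (3,5): δ = 29.15°  ✓
  (4,5): δ = 109.75°  ·
antipodal pairs: 6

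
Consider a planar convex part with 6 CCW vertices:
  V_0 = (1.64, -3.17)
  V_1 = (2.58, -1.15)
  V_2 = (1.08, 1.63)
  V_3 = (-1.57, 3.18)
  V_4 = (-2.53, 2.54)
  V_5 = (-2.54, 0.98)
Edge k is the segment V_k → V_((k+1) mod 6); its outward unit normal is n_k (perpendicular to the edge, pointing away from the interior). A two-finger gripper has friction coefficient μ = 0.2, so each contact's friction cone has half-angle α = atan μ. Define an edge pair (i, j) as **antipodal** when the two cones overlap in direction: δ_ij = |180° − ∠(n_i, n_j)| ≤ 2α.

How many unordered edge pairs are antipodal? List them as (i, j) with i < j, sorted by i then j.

α = atan 0.2 = 11.31°;  2α = 22.62°
n_0 = (+0.9066, -0.4219)
n_1 = (+0.8801, +0.4749)
n_2 = (+0.5049, +0.8632)
n_3 = (-0.5547, +0.8321)
n_4 = (-1.0000, +0.0064)
n_5 = (-0.7046, -0.7096)
  (0,1): δ = 126.70°  ·
  (0,2): δ = 95.37°  ·
  (0,3): δ = 31.36°  ·
  (0,4): δ = 24.59°  ·
  (0,5): δ = 70.16°  ·
  (1,2): δ = 148.67°  ·
  (1,3): δ = 84.66°  ·
  (1,4): δ = 28.72°  ·
  (1,5): δ = 16.86°  ✓
  (2,3): δ = 115.99°  ·
  (2,4): δ = 60.04°  ·
  (2,5): δ = 14.47°  ✓
  (3,4): δ = 124.06°  ·
  (3,5): δ = 78.48°  ·
  (4,5): δ = 134.43°  ·
antipodal pairs: 2

count = 2; pairs: (1,5), (2,5)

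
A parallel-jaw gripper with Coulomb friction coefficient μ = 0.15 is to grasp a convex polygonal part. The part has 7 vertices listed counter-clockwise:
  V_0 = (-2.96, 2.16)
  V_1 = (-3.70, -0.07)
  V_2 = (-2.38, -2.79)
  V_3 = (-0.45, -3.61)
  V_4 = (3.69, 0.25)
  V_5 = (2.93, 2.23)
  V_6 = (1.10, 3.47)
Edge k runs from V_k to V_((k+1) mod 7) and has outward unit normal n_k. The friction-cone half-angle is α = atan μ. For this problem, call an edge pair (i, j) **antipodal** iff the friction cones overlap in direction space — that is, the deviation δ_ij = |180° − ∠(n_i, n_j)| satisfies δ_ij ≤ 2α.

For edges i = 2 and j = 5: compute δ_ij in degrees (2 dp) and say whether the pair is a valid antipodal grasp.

α = atan 0.15 = 8.53°;  2α = 17.06°
edge 2: e_2 = (+1.93, -0.82);  n_2 = (-0.3910, -0.9204)
edge 5: e_5 = (-1.83, +1.24);  n_5 = (+0.5609, +0.8279)
∠(n_2, n_5) = 168.90°
δ = |180° − 168.90°| = 11.10°
11.10° ≤ 2α = 17.06°  →  valid

δ = 11.10°, valid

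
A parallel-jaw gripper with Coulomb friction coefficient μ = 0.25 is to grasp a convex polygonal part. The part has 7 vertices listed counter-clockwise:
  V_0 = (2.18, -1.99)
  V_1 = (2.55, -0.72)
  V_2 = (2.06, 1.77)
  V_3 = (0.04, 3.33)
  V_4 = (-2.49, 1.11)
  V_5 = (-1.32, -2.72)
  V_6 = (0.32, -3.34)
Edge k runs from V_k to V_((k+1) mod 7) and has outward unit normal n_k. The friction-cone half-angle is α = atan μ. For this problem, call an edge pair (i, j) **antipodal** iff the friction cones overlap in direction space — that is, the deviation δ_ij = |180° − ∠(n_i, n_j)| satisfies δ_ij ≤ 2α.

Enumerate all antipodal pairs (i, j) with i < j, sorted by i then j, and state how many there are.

count = 3; pairs: (1,4), (2,5), (3,6)

α = atan 0.25 = 14.04°;  2α = 28.07°
n_0 = (+0.9601, -0.2797)
n_1 = (+0.9812, +0.1931)
n_2 = (+0.6112, +0.7915)
n_3 = (-0.6596, +0.7517)
n_4 = (-0.9564, -0.2922)
n_5 = (-0.3536, -0.9354)
n_6 = (+0.5874, -0.8093)
  (0,1): δ = 152.62°  ·
  (0,2): δ = 111.44°  ·
  (0,3): δ = 32.49°  ·
  (0,4): δ = 33.23°  ·
  (0,5): δ = 85.53°  ·
  (0,6): δ = 142.22°  ·
  (1,2): δ = 138.81°  ·
  (1,3): δ = 59.87°  ·
  (1,4): δ = 5.85°  ✓
  (1,5): δ = 58.16°  ·
  (1,6): δ = 114.84°  ·
  (2,3): δ = 101.06°  ·
  (2,4): δ = 35.33°  ·
  (2,5): δ = 16.97°  ✓
  (2,6): δ = 73.65°  ·
  (3,4): δ = 114.28°  ·
  (3,5): δ = 61.98°  ·
  (3,6): δ = 5.29°  ✓
  (4,5): δ = 127.70°  ·
  (4,6): δ = 71.01°  ·
  (5,6): δ = 123.32°  ·
antipodal pairs: 3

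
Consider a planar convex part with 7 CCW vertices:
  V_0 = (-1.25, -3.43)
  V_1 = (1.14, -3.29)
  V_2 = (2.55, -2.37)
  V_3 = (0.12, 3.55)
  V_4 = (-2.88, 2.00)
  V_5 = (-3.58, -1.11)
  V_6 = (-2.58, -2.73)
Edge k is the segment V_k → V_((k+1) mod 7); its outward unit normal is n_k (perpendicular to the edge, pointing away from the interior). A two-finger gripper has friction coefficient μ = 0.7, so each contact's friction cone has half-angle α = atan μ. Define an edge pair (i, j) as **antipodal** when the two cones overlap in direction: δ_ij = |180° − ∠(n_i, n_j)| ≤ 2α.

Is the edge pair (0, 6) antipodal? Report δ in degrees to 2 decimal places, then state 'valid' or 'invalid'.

δ = 148.89°, invalid

α = atan 0.7 = 34.99°;  2α = 69.98°
edge 0: e_0 = (+2.39, +0.14);  n_0 = (+0.0585, -0.9983)
edge 6: e_6 = (+1.33, -0.70);  n_6 = (-0.4657, -0.8849)
∠(n_0, n_6) = 31.11°
δ = |180° − 31.11°| = 148.89°
148.89° > 2α = 69.98°  →  invalid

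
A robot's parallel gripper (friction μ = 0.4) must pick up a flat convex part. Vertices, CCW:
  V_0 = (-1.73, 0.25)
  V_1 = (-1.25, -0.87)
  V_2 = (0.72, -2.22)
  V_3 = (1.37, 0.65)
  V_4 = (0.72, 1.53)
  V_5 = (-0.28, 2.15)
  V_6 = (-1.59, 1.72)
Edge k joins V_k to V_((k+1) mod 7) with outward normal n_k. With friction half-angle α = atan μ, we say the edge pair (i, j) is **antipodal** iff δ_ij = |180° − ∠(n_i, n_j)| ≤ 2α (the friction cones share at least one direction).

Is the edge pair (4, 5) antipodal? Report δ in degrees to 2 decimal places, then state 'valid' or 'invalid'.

δ = 130.03°, invalid

α = atan 0.4 = 21.80°;  2α = 43.60°
edge 4: e_4 = (-1.00, +0.62);  n_4 = (+0.5269, +0.8499)
edge 5: e_5 = (-1.31, -0.43);  n_5 = (-0.3119, +0.9501)
∠(n_4, n_5) = 49.97°
δ = |180° − 49.97°| = 130.03°
130.03° > 2α = 43.60°  →  invalid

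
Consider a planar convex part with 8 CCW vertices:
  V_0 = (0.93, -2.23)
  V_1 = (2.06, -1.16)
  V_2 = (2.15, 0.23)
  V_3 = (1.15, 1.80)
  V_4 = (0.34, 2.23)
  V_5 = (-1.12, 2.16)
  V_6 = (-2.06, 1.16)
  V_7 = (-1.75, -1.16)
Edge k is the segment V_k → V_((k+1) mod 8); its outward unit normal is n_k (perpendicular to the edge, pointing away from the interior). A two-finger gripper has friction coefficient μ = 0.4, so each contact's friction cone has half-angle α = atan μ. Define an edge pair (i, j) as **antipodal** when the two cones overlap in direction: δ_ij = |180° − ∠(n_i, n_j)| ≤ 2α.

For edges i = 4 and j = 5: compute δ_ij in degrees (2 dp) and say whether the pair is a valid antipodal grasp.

δ = 135.97°, invalid

α = atan 0.4 = 21.80°;  2α = 43.60°
edge 4: e_4 = (-1.46, -0.07);  n_4 = (-0.0479, +0.9989)
edge 5: e_5 = (-0.94, -1.00);  n_5 = (-0.7286, +0.6849)
∠(n_4, n_5) = 44.03°
δ = |180° − 44.03°| = 135.97°
135.97° > 2α = 43.60°  →  invalid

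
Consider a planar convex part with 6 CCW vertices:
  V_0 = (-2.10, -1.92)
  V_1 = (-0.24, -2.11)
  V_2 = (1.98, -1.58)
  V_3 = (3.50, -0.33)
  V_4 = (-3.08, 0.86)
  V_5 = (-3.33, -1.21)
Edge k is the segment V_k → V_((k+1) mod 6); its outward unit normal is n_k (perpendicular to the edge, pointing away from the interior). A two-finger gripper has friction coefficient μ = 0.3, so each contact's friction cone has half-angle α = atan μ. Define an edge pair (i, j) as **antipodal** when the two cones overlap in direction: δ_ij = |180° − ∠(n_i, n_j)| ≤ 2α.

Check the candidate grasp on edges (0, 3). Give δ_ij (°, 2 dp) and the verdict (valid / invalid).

δ = 4.42°, valid

α = atan 0.3 = 16.70°;  2α = 33.40°
edge 0: e_0 = (+1.86, -0.19);  n_0 = (-0.1016, -0.9948)
edge 3: e_3 = (-6.58, +1.19);  n_3 = (+0.1780, +0.9840)
∠(n_0, n_3) = 175.58°
δ = |180° − 175.58°| = 4.42°
4.42° ≤ 2α = 33.40°  →  valid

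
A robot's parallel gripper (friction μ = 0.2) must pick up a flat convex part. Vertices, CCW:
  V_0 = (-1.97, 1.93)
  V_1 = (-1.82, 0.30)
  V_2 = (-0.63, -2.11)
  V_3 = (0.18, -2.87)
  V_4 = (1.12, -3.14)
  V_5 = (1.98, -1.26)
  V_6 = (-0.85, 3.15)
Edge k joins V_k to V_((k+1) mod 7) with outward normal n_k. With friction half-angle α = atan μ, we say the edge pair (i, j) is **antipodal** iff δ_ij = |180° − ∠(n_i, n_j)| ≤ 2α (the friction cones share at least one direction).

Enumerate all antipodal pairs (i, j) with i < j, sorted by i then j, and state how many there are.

α = atan 0.2 = 11.31°;  2α = 22.62°
n_0 = (-0.9958, -0.0916)
n_1 = (-0.8966, -0.4427)
n_2 = (-0.6842, -0.7293)
n_3 = (-0.2761, -0.9611)
n_4 = (+0.9094, -0.4160)
n_5 = (+0.8416, +0.5401)
n_6 = (-0.7367, +0.6763)
  (0,1): δ = 158.98°  ·
  (0,2): δ = 138.43°  ·
  (0,3): δ = 111.28°  ·
  (0,4): δ = 29.84°  ·
  (0,5): δ = 27.43°  ·
  (0,6): δ = 132.19°  ·
  (1,2): δ = 159.45°  ·
  (1,3): δ = 132.30°  ·
  (1,4): δ = 50.86°  ·
  (1,5): δ = 6.41°  ✓
  (1,6): δ = 111.17°  ·
  (2,3): δ = 152.85°  ·
  (2,4): δ = 71.41°  ·
  (2,5): δ = 14.13°  ✓
  (2,6): δ = 90.62°  ·
  (3,4): δ = 98.56°  ·
  (3,5): δ = 41.28°  ·
  (3,6): δ = 63.47°  ·
  (4,5): δ = 122.73°  ·
  (4,6): δ = 17.97°  ✓
  (5,6): δ = 75.24°  ·
antipodal pairs: 3

count = 3; pairs: (1,5), (2,5), (4,6)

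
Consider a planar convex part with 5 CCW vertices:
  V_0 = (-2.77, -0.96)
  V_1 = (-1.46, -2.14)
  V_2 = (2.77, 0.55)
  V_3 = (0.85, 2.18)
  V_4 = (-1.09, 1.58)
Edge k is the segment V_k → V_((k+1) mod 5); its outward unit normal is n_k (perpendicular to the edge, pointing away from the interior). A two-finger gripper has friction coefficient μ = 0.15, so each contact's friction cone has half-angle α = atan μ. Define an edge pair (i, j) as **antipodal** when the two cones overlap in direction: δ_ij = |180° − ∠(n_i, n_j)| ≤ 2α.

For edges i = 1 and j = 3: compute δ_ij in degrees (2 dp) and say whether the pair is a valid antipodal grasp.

δ = 15.27°, valid

α = atan 0.15 = 8.53°;  2α = 17.06°
edge 1: e_1 = (+4.23, +2.69);  n_1 = (+0.5366, -0.8438)
edge 3: e_3 = (-1.94, -0.60);  n_3 = (-0.2955, +0.9554)
∠(n_1, n_3) = 164.73°
δ = |180° − 164.73°| = 15.27°
15.27° ≤ 2α = 17.06°  →  valid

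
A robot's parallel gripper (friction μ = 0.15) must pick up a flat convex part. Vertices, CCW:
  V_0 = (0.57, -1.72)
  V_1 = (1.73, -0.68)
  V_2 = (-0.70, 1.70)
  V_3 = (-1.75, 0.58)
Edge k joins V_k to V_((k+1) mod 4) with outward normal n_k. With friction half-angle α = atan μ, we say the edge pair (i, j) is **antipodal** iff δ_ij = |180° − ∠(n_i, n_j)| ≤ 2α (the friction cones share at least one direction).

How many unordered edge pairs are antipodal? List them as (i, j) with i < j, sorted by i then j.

α = atan 0.15 = 8.53°;  2α = 17.06°
n_0 = (+0.6675, -0.7446)
n_1 = (+0.6997, +0.7144)
n_2 = (-0.7295, +0.6839)
n_3 = (-0.7040, -0.7102)
  (0,1): δ = 86.28°  ·
  (0,2): δ = 4.97°  ✓
  (0,3): δ = 93.37°  ·
  (1,2): δ = 88.75°  ·
  (1,3): δ = 0.35°  ✓
  (2,3): δ = 91.60°  ·
antipodal pairs: 2

count = 2; pairs: (0,2), (1,3)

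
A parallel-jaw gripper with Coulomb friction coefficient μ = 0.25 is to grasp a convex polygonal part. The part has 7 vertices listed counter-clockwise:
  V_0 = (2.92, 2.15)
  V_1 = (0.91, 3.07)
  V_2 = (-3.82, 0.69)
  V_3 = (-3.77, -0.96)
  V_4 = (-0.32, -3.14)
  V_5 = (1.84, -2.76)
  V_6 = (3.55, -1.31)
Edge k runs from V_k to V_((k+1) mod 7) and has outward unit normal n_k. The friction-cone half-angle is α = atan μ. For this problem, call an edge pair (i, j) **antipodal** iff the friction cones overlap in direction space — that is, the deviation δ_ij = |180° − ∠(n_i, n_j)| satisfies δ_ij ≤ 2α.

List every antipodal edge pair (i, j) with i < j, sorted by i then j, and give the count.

count = 4; pairs: (0,3), (1,4), (1,5), (2,6)

α = atan 0.25 = 14.04°;  2α = 28.07°
n_0 = (+0.4162, +0.9093)
n_1 = (-0.4495, +0.8933)
n_2 = (-0.9995, -0.0303)
n_3 = (-0.5342, -0.8454)
n_4 = (+0.1733, -0.9849)
n_5 = (+0.6467, -0.7627)
n_6 = (+0.9838, +0.1791)
  (0,1): δ = 128.70°  ·
  (0,2): δ = 63.67°  ·
  (0,3): δ = 7.69°  ✓
  (0,4): δ = 34.57°  ·
  (0,5): δ = 64.89°  ·
  (0,6): δ = 124.91°  ·
  (1,2): δ = 114.97°  ·
  (1,3): δ = 59.00°  ·
  (1,4): δ = 16.73°  ✓
  (1,5): δ = 13.59°  ✓
  (1,6): δ = 73.61°  ·
  (2,3): δ = 124.02°  ·
  (2,4): δ = 81.76°  ·
  (2,5): δ = 51.44°  ·
  (2,6): δ = 8.58°  ✓
  (3,4): δ = 137.73°  ·
  (3,5): δ = 107.42°  ·
  (3,6): δ = 47.39°  ·
  (4,5): δ = 149.68°  ·
  (4,6): δ = 89.66°  ·
  (5,6): δ = 119.98°  ·
antipodal pairs: 4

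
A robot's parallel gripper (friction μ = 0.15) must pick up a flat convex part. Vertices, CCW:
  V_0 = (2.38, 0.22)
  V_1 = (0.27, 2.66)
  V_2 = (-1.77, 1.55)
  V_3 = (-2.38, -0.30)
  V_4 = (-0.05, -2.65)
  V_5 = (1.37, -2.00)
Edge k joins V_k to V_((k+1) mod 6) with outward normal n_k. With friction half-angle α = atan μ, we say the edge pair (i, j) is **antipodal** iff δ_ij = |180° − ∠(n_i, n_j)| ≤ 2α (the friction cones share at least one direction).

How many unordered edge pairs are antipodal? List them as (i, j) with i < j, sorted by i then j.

count = 3; pairs: (0,3), (1,4), (2,5)

α = atan 0.15 = 8.53°;  2α = 17.06°
n_0 = (+0.7564, +0.6541)
n_1 = (-0.4779, +0.8784)
n_2 = (-0.9497, +0.3131)
n_3 = (-0.7101, -0.7041)
n_4 = (+0.4162, -0.9093)
n_5 = (+0.9102, -0.4141)
  (0,1): δ = 102.30°  ·
  (0,2): δ = 59.10°  ·
  (0,3): δ = 3.90°  ✓
  (0,4): δ = 73.74°  ·
  (0,5): δ = 114.68°  ·
  (1,2): δ = 136.80°  ·
  (1,3): δ = 73.80°  ·
  (1,4): δ = 3.96°  ✓
  (1,5): δ = 36.99°  ·
  (2,3): δ = 117.00°  ·
  (2,4): δ = 47.16°  ·
  (2,5): δ = 6.21°  ✓
  (3,4): δ = 110.16°  ·
  (3,5): δ = 69.22°  ·
  (4,5): δ = 139.06°  ·
antipodal pairs: 3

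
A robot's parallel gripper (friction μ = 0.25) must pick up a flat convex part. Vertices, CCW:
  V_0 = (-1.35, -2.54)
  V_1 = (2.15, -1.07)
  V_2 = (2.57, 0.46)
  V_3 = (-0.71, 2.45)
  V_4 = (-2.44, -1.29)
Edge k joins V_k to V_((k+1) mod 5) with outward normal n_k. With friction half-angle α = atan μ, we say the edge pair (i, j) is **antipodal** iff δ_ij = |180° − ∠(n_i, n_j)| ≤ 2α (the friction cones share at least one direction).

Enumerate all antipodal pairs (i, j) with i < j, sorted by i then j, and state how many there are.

α = atan 0.25 = 14.04°;  2α = 28.07°
n_0 = (+0.3872, -0.9220)
n_1 = (+0.9643, -0.2647)
n_2 = (+0.5187, +0.8550)
n_3 = (-0.9076, +0.4198)
n_4 = (-0.7537, -0.6572)
  (0,1): δ = 128.13°  ·
  (0,2): δ = 54.03°  ·
  (0,3): δ = 42.39°  ·
  (0,4): δ = 108.31°  ·
  (1,2): δ = 105.90°  ·
  (1,3): δ = 9.47°  ✓
  (1,4): δ = 56.44°  ·
  (2,3): δ = 83.58°  ·
  (2,4): δ = 17.67°  ✓
  (3,4): δ = 114.09°  ·
antipodal pairs: 2

count = 2; pairs: (1,3), (2,4)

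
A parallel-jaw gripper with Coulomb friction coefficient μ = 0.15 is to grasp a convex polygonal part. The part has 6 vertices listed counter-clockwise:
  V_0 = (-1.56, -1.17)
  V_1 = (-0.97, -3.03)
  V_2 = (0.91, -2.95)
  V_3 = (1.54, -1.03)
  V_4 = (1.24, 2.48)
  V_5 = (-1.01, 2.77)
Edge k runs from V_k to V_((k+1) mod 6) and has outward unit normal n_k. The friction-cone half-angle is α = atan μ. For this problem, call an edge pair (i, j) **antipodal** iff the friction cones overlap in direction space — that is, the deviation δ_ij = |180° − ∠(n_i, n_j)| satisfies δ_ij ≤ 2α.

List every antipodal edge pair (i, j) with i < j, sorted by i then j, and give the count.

count = 4; pairs: (0,3), (1,4), (2,5), (3,5)

α = atan 0.15 = 8.53°;  2α = 17.06°
n_0 = (-0.9532, -0.3024)
n_1 = (+0.0425, -0.9991)
n_2 = (+0.9502, -0.3118)
n_3 = (+0.9964, +0.0852)
n_4 = (+0.1278, +0.9918)
n_5 = (-0.9904, +0.1383)
  (0,1): δ = 105.16°  ·
  (0,2): δ = 35.77°  ·
  (0,3): δ = 12.71°  ✓
  (0,4): δ = 65.06°  ·
  (0,5): δ = 154.45°  ·
  (1,2): δ = 110.60°  ·
  (1,3): δ = 87.55°  ·
  (1,4): δ = 9.78°  ✓
  (1,5): δ = 79.62°  ·
  (2,3): δ = 156.95°  ·
  (2,4): δ = 79.18°  ·
  (2,5): δ = 10.22°  ✓
  (3,4): δ = 102.23°  ·
  (3,5): δ = 12.83°  ✓
  (4,5): δ = 90.60°  ·
antipodal pairs: 4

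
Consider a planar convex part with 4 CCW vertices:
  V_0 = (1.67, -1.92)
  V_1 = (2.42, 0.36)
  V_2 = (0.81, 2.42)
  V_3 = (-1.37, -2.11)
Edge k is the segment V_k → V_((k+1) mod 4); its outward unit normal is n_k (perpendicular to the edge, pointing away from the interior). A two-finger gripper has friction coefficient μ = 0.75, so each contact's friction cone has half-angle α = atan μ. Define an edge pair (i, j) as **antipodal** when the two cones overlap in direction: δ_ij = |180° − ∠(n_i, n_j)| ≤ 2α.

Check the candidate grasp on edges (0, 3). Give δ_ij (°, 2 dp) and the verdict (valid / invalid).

δ = 111.78°, invalid

α = atan 0.75 = 36.87°;  2α = 73.74°
edge 0: e_0 = (+0.75, +2.28);  n_0 = (+0.9499, -0.3125)
edge 3: e_3 = (+3.04, +0.19);  n_3 = (+0.0624, -0.9981)
∠(n_0, n_3) = 68.22°
δ = |180° − 68.22°| = 111.78°
111.78° > 2α = 73.74°  →  invalid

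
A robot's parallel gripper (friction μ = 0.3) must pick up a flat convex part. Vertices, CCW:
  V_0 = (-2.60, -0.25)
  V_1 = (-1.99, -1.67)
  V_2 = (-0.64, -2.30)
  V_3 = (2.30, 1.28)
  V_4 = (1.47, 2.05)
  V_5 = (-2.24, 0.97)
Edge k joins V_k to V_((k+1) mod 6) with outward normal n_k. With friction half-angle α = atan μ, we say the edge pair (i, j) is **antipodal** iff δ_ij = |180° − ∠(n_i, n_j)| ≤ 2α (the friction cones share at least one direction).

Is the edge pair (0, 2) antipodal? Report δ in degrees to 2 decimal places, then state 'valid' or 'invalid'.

δ = 62.64°, invalid

α = atan 0.3 = 16.70°;  2α = 33.40°
edge 0: e_0 = (+0.61, -1.42);  n_0 = (-0.9188, -0.3947)
edge 2: e_2 = (+2.94, +3.58);  n_2 = (+0.7728, -0.6346)
∠(n_0, n_2) = 117.36°
δ = |180° − 117.36°| = 62.64°
62.64° > 2α = 33.40°  →  invalid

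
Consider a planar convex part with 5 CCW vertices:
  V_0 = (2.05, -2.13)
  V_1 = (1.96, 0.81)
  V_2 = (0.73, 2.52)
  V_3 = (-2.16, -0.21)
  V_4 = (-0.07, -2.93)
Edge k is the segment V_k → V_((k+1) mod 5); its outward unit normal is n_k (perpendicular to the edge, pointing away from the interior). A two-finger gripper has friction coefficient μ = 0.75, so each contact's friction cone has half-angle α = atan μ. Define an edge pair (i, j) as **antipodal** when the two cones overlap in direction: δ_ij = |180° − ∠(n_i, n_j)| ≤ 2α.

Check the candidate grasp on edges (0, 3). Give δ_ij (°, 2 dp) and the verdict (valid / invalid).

δ = 35.78°, valid

α = atan 0.75 = 36.87°;  2α = 73.74°
edge 0: e_0 = (-0.09, +2.94);  n_0 = (+0.9995, +0.0306)
edge 3: e_3 = (+2.09, -2.72);  n_3 = (-0.7929, -0.6093)
∠(n_0, n_3) = 144.22°
δ = |180° − 144.22°| = 35.78°
35.78° ≤ 2α = 73.74°  →  valid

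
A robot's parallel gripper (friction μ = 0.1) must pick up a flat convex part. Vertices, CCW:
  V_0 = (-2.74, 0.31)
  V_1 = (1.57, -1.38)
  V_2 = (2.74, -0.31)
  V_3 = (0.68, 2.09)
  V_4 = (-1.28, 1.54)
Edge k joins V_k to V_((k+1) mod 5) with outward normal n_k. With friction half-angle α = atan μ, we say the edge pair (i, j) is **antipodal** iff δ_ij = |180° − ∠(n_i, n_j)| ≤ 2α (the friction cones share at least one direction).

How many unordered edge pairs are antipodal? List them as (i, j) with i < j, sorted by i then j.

count = 1; pairs: (1,4)

α = atan 0.1 = 5.71°;  2α = 11.42°
n_0 = (-0.3651, -0.9310)
n_1 = (+0.6749, -0.7379)
n_2 = (+0.7588, +0.6513)
n_3 = (-0.2702, +0.9628)
n_4 = (-0.6443, +0.7648)
  (0,1): δ = 116.15°  ·
  (0,2): δ = 27.95°  ·
  (0,3): δ = 37.09°  ·
  (0,4): δ = 61.52°  ·
  (1,2): δ = 91.80°  ·
  (1,3): δ = 26.77°  ·
  (1,4): δ = 2.33°  ✓
  (2,3): δ = 114.97°  ·
  (2,4): δ = 90.53°  ·
  (3,4): δ = 155.56°  ·
antipodal pairs: 1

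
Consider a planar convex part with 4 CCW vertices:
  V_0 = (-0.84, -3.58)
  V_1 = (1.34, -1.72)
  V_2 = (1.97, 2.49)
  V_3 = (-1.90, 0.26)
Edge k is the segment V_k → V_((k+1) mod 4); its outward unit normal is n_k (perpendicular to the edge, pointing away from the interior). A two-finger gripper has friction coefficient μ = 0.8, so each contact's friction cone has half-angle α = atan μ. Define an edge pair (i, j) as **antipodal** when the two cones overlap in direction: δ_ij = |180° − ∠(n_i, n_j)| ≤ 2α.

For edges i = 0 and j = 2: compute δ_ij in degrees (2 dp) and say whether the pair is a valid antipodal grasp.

δ = 10.52°, valid

α = atan 0.8 = 38.66°;  2α = 77.32°
edge 0: e_0 = (+2.18, +1.86);  n_0 = (+0.6491, -0.7607)
edge 2: e_2 = (-3.87, -2.23);  n_2 = (-0.4993, +0.8664)
∠(n_0, n_2) = 169.48°
δ = |180° − 169.48°| = 10.52°
10.52° ≤ 2α = 77.32°  →  valid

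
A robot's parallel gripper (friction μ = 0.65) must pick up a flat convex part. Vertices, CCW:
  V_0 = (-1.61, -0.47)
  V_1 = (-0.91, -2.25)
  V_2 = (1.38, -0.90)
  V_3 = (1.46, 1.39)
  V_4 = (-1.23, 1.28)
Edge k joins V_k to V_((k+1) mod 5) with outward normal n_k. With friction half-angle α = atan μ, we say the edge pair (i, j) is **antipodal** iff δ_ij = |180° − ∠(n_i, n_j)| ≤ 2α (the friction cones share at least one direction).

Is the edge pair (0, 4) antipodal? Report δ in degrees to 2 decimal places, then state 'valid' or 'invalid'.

α = atan 0.65 = 33.02°;  2α = 66.05°
edge 0: e_0 = (+0.70, -1.78);  n_0 = (-0.9306, -0.3660)
edge 4: e_4 = (-0.38, -1.75);  n_4 = (-0.9772, +0.2122)
∠(n_0, n_4) = 33.72°
δ = |180° − 33.72°| = 146.28°
146.28° > 2α = 66.05°  →  invalid

δ = 146.28°, invalid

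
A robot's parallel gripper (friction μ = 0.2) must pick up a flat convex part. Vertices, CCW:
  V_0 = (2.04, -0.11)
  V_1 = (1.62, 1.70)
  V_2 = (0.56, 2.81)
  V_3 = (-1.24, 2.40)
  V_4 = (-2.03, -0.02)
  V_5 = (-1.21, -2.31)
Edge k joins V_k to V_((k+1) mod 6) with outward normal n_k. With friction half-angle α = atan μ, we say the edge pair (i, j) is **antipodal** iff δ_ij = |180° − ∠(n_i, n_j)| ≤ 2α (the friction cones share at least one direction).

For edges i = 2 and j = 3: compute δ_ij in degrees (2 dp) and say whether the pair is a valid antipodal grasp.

δ = 120.91°, invalid

α = atan 0.2 = 11.31°;  2α = 22.62°
edge 2: e_2 = (-1.80, -0.41);  n_2 = (-0.2221, +0.9750)
edge 3: e_3 = (-0.79, -2.42);  n_3 = (-0.9506, +0.3103)
∠(n_2, n_3) = 59.09°
δ = |180° − 59.09°| = 120.91°
120.91° > 2α = 22.62°  →  invalid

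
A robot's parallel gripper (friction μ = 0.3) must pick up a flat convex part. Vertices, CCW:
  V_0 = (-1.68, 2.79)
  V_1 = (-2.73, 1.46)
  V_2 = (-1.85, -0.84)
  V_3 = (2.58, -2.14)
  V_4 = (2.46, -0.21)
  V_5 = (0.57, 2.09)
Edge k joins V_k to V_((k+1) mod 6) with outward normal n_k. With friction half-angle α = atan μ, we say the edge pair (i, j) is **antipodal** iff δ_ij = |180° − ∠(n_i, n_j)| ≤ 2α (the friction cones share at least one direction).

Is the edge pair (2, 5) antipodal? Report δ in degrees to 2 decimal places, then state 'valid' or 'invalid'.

α = atan 0.3 = 16.70°;  2α = 33.40°
edge 2: e_2 = (+4.43, -1.30);  n_2 = (-0.2816, -0.9595)
edge 5: e_5 = (-2.25, +0.70);  n_5 = (+0.2971, +0.9549)
∠(n_2, n_5) = 179.07°
δ = |180° − 179.07°| = 0.93°
0.93° ≤ 2α = 33.40°  →  valid

δ = 0.93°, valid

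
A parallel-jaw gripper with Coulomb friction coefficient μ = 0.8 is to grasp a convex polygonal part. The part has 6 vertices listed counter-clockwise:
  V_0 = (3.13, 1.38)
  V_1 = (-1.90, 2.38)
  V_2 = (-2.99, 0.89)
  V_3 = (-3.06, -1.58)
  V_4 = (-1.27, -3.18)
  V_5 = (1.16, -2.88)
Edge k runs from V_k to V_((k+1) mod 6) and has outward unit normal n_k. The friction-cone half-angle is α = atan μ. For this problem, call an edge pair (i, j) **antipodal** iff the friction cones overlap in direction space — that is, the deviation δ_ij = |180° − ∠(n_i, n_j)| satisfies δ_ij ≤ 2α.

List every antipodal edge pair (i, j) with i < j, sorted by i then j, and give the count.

count = 7; pairs: (0,3), (0,4), (0,5), (1,4), (1,5), (2,5), (3,5)

α = atan 0.8 = 38.66°;  2α = 77.32°
n_0 = (+0.1950, +0.9808)
n_1 = (-0.8071, +0.5904)
n_2 = (-0.9996, +0.0283)
n_3 = (-0.6664, -0.7456)
n_4 = (+0.1225, -0.9925)
n_5 = (+0.9076, -0.4197)
  (0,1): δ = 114.94°  ·
  (0,2): δ = 80.38°  ·
  (0,3): δ = 30.55°  ✓
  (0,4): δ = 18.28°  ✓
  (0,5): δ = 76.43°  ✓
  (1,2): δ = 145.44°  ·
  (1,3): δ = 95.60°  ·
  (1,4): δ = 46.77°  ✓
  (1,5): δ = 11.37°  ✓
  (2,3): δ = 130.17°  ·
  (2,4): δ = 81.34°  ·
  (2,5): δ = 23.19°  ✓
  (3,4): δ = 131.17°  ·
  (3,5): δ = 73.03°  ✓
  (4,5): δ = 121.86°  ·
antipodal pairs: 7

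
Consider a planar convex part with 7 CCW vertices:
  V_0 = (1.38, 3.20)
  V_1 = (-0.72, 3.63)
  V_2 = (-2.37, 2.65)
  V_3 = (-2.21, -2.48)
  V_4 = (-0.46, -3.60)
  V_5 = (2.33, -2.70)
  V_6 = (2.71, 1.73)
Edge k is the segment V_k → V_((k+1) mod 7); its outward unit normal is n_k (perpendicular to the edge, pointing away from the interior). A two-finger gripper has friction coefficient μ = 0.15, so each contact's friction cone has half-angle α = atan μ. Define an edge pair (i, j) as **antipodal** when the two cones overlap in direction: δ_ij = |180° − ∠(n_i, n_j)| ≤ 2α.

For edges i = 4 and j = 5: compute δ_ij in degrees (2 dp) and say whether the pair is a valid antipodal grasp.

δ = 112.78°, invalid

α = atan 0.15 = 8.53°;  2α = 17.06°
edge 4: e_4 = (+2.79, +0.90);  n_4 = (+0.3070, -0.9517)
edge 5: e_5 = (+0.38, +4.43);  n_5 = (+0.9963, -0.0855)
∠(n_4, n_5) = 67.22°
δ = |180° − 67.22°| = 112.78°
112.78° > 2α = 17.06°  →  invalid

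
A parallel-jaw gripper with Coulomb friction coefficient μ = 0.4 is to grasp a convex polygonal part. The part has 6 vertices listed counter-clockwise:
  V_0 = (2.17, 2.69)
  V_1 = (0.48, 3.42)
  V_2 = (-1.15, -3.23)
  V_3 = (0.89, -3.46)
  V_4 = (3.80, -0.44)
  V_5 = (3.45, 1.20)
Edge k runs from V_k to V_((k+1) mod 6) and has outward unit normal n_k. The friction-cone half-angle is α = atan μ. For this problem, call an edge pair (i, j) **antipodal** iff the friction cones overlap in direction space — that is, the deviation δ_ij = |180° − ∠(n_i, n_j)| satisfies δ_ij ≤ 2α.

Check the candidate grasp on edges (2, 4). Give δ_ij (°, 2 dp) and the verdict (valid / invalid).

α = atan 0.4 = 21.80°;  2α = 43.60°
edge 2: e_2 = (+2.04, -0.23);  n_2 = (-0.1120, -0.9937)
edge 4: e_4 = (-0.35, +1.64);  n_4 = (+0.9780, +0.2087)
∠(n_2, n_4) = 108.48°
δ = |180° − 108.48°| = 71.52°
71.52° > 2α = 43.60°  →  invalid

δ = 71.52°, invalid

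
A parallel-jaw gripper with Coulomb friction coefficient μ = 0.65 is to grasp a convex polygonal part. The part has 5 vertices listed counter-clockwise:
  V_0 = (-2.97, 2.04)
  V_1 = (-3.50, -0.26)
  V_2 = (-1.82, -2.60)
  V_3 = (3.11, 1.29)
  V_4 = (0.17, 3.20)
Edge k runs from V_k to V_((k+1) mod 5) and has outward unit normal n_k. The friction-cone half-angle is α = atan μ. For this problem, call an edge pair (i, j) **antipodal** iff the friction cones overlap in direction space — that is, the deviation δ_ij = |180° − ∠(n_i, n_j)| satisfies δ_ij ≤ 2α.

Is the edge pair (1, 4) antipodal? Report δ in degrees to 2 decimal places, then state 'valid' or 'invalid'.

α = atan 0.65 = 33.02°;  2α = 66.05°
edge 1: e_1 = (+1.68, -2.34);  n_1 = (-0.8123, -0.5832)
edge 4: e_4 = (-3.14, -1.16);  n_4 = (-0.3465, +0.9380)
∠(n_1, n_4) = 105.40°
δ = |180° − 105.40°| = 74.60°
74.60° > 2α = 66.05°  →  invalid

δ = 74.60°, invalid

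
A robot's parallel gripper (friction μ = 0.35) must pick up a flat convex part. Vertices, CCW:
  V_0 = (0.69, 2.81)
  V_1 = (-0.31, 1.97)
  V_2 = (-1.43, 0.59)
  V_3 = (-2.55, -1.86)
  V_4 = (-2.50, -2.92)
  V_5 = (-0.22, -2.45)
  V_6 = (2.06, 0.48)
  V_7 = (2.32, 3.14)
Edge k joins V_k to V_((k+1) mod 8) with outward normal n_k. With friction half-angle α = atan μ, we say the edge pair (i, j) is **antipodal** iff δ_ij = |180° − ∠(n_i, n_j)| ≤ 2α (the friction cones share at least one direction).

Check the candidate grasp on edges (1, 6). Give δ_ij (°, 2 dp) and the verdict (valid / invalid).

δ = 33.48°, valid

α = atan 0.35 = 19.29°;  2α = 38.58°
edge 1: e_1 = (-1.12, -1.38);  n_1 = (-0.7765, +0.6302)
edge 6: e_6 = (+0.26, +2.66);  n_6 = (+0.9953, -0.0973)
∠(n_1, n_6) = 146.52°
δ = |180° − 146.52°| = 33.48°
33.48° ≤ 2α = 38.58°  →  valid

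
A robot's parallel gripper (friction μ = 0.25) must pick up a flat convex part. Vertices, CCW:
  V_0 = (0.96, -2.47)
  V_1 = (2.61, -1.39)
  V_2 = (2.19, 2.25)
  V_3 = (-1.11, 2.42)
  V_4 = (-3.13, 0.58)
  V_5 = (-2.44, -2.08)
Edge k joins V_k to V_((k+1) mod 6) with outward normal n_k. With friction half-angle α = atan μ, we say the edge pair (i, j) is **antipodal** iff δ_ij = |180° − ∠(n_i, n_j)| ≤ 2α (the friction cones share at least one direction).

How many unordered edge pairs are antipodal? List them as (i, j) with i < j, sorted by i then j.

count = 3; pairs: (0,3), (1,4), (2,5)

α = atan 0.25 = 14.04°;  2α = 28.07°
n_0 = (+0.5477, -0.8367)
n_1 = (+0.9934, +0.1146)
n_2 = (+0.0514, +0.9987)
n_3 = (-0.6734, +0.7393)
n_4 = (-0.9680, -0.2511)
n_5 = (-0.1140, -0.9935)
  (0,1): δ = 116.62°  ·
  (0,2): δ = 36.16°  ·
  (0,3): δ = 9.12°  ✓
  (0,4): δ = 71.34°  ·
  (0,5): δ = 140.25°  ·
  (1,2): δ = 99.53°  ·
  (1,3): δ = 54.25°  ·
  (1,4): δ = 7.96°  ✓
  (1,5): δ = 76.87°  ·
  (2,3): δ = 134.72°  ·
  (2,4): δ = 72.51°  ·
  (2,5): δ = 3.59°  ✓
  (3,4): δ = 117.79°  ·
  (3,5): δ = 48.87°  ·
  (4,5): δ = 111.09°  ·
antipodal pairs: 3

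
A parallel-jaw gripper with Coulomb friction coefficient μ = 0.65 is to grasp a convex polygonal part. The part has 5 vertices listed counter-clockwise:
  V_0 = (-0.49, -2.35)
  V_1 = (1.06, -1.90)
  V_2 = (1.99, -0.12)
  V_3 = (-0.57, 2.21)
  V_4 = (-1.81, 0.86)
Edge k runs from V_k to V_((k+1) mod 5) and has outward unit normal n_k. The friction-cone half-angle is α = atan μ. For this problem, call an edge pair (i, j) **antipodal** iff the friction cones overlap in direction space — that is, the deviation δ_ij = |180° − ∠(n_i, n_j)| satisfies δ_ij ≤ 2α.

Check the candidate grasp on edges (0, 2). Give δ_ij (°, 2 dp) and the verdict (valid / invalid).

α = atan 0.65 = 33.02°;  2α = 66.05°
edge 0: e_0 = (+1.55, +0.45);  n_0 = (+0.2788, -0.9603)
edge 2: e_2 = (-2.56, +2.33);  n_2 = (+0.6731, +0.7395)
∠(n_0, n_2) = 121.50°
δ = |180° − 121.50°| = 58.50°
58.50° ≤ 2α = 66.05°  →  valid

δ = 58.50°, valid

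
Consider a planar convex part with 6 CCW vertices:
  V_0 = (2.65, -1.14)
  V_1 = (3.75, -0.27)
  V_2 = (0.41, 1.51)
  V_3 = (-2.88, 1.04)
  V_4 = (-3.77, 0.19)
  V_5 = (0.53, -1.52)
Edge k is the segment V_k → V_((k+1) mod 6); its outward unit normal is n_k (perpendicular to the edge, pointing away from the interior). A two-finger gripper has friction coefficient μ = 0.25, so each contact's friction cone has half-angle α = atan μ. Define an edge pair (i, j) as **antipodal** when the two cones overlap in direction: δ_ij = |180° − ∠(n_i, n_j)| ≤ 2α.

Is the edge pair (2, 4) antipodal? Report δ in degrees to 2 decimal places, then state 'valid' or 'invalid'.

α = atan 0.25 = 14.04°;  2α = 28.07°
edge 2: e_2 = (-3.29, -0.47);  n_2 = (-0.1414, +0.9899)
edge 4: e_4 = (+4.30, -1.71);  n_4 = (-0.3695, -0.9292)
∠(n_2, n_4) = 150.18°
δ = |180° − 150.18°| = 29.82°
29.82° > 2α = 28.07°  →  invalid

δ = 29.82°, invalid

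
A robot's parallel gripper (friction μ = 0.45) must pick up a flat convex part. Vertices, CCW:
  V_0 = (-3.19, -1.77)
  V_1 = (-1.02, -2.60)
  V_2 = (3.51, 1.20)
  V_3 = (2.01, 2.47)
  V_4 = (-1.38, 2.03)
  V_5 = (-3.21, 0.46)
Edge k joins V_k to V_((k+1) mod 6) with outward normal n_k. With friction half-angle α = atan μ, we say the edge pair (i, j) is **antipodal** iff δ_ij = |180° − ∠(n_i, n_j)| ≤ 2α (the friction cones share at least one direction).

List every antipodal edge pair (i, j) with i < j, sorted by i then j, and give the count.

α = atan 0.45 = 24.23°;  2α = 48.46°
n_0 = (-0.3572, -0.9340)
n_1 = (+0.6427, -0.7661)
n_2 = (+0.6462, +0.7632)
n_3 = (-0.1287, +0.9917)
n_4 = (-0.6511, +0.7590)
n_5 = (-1.0000, -0.0090)
  (0,1): δ = 119.08°  ·
  (0,2): δ = 19.32°  ✓
  (0,3): δ = 28.33°  ✓
  (0,4): δ = 61.56°  ·
  (0,5): δ = 111.45°  ·
  (1,2): δ = 80.25°  ·
  (1,3): δ = 32.60°  ✓
  (1,4): δ = 0.64°  ✓
  (1,5): δ = 50.52°  ·
  (2,3): δ = 132.35°  ·
  (2,4): δ = 99.12°  ·
  (2,5): δ = 49.23°  ·
  (3,4): δ = 146.77°  ·
  (3,5): δ = 96.88°  ·
  (4,5): δ = 130.11°  ·
antipodal pairs: 4

count = 4; pairs: (0,2), (0,3), (1,3), (1,4)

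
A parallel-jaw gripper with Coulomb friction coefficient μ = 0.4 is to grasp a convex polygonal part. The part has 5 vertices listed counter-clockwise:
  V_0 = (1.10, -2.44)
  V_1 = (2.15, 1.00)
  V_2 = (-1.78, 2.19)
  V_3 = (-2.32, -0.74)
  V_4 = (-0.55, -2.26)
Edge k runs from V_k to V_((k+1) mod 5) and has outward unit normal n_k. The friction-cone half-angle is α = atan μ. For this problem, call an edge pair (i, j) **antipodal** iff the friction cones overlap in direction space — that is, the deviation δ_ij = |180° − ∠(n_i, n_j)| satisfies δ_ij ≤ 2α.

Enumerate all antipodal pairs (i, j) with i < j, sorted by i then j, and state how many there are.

α = atan 0.4 = 21.80°;  2α = 43.60°
n_0 = (+0.9564, -0.2919)
n_1 = (+0.2898, +0.9571)
n_2 = (-0.9834, +0.1812)
n_3 = (-0.6515, -0.7587)
n_4 = (-0.1084, -0.9941)
  (0,1): δ = 89.87°  ·
  (0,2): δ = 6.53°  ✓
  (0,3): δ = 66.32°  ·
  (0,4): δ = 100.75°  ·
  (1,2): δ = 83.60°  ·
  (1,3): δ = 23.81°  ✓
  (1,4): δ = 10.62°  ✓
  (2,3): δ = 120.21°  ·
  (2,4): δ = 85.78°  ·
  (3,4): δ = 145.57°  ·
antipodal pairs: 3

count = 3; pairs: (0,2), (1,3), (1,4)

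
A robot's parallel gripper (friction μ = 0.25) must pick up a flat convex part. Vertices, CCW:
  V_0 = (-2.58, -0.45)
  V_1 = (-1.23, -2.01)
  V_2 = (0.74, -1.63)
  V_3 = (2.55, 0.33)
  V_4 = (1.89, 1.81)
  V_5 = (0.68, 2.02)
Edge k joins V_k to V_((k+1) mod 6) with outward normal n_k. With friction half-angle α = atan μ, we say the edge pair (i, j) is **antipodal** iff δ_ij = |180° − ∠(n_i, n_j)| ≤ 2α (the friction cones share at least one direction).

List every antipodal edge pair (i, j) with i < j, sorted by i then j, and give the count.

α = atan 0.25 = 14.04°;  2α = 28.07°
n_0 = (-0.7562, -0.6544)
n_1 = (+0.1894, -0.9819)
n_2 = (+0.7347, -0.6784)
n_3 = (+0.9133, +0.4073)
n_4 = (+0.1710, +0.9853)
n_5 = (-0.6039, +0.7971)
  (0,1): δ = 119.95°  ·
  (0,2): δ = 83.59°  ·
  (0,3): δ = 16.84°  ✓
  (0,4): δ = 39.28°  ·
  (0,5): δ = 86.28°  ·
  (1,2): δ = 143.64°  ·
  (1,3): δ = 76.88°  ·
  (1,4): δ = 20.76°  ✓
  (1,5): δ = 26.23°  ✓
  (2,3): δ = 113.24°  ·
  (2,4): δ = 57.12°  ·
  (2,5): δ = 10.13°  ✓
  (3,4): δ = 123.88°  ·
  (3,5): δ = 76.88°  ·
  (4,5): δ = 133.00°  ·
antipodal pairs: 4

count = 4; pairs: (0,3), (1,4), (1,5), (2,5)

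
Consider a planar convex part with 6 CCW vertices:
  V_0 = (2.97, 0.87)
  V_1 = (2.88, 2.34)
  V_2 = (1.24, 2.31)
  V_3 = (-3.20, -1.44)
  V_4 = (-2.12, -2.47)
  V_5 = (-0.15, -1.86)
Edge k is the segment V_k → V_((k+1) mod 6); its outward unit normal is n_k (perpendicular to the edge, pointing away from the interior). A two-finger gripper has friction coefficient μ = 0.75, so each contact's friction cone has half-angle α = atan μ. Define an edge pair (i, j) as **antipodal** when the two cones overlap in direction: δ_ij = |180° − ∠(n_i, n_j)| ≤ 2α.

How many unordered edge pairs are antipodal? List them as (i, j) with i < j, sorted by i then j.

count = 7; pairs: (0,2), (0,3), (1,3), (1,4), (1,5), (2,4), (2,5)

α = atan 0.75 = 36.87°;  2α = 73.74°
n_0 = (+0.9981, +0.0611)
n_1 = (-0.0183, +0.9998)
n_2 = (-0.6452, +0.7640)
n_3 = (-0.6902, -0.7237)
n_4 = (+0.2958, -0.9553)
n_5 = (+0.6585, -0.7526)
  (0,1): δ = 92.46°  ·
  (0,2): δ = 53.32°  ✓
  (0,3): δ = 42.85°  ✓
  (0,4): δ = 103.70°  ·
  (0,5): δ = 127.68°  ·
  (1,2): δ = 140.86°  ·
  (1,3): δ = 44.69°  ✓
  (1,4): δ = 16.16°  ✓
  (1,5): δ = 40.14°  ✓
  (2,3): δ = 83.83°  ·
  (2,4): δ = 22.98°  ✓
  (2,5): δ = 1.00°  ✓
  (3,4): δ = 119.15°  ·
  (3,5): δ = 95.17°  ·
  (4,5): δ = 156.02°  ·
antipodal pairs: 7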